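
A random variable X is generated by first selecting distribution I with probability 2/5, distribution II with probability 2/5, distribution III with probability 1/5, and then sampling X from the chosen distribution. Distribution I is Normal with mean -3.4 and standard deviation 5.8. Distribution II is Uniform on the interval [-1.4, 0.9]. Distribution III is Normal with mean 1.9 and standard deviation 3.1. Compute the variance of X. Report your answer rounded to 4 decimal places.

Per component, I: μ=-3.4, E[X²]=45.2; II: μ=-0.25, E[X²]=0.503333; III: μ=1.9, E[X²]=13.22.
E[X] = 0.4·-3.4 + 0.4·-0.25 + 0.2·1.9 = -1.08.
E[X²] = 0.4·45.2 + 0.4·0.503333 + 0.2·13.22 = 20.9253.
Var(X) = E[X²] − (E[X])² = 20.9253 − 1.1664 = 19.7589.

19.7589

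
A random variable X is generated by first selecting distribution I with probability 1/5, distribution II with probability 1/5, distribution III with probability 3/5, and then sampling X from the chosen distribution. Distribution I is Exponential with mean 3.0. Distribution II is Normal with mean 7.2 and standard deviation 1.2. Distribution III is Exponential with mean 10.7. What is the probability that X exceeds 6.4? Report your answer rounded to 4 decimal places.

0.5031

Conditional on each component, P(X > 6.4): I: 0.118442; II: 0.747507; III: 0.549838.
By total probability, P(X > 6.4) = 0.2·0.118442 + 0.2·0.747507 + 0.6·0.549838 = 0.503093.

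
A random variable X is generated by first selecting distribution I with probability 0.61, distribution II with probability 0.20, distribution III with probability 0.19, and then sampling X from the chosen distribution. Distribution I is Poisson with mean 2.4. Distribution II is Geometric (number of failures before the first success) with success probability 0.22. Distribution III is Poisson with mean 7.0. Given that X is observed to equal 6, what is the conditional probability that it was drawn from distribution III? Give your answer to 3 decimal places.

Likelihoods P(X=6 | ·): I: 0.0240784; II: 0.0495439; III: 0.149003.
Posterior ∝ prior × likelihood. Numerator for III: 0.19·0.149003 = 0.0283105.
Normalizing constant: 0.61·0.0240784 + 0.2·0.0495439 + 0.19·0.149003 = 0.0529072.
P(III | observation) = 0.0283105 / 0.0529072 = 0.535098.

0.535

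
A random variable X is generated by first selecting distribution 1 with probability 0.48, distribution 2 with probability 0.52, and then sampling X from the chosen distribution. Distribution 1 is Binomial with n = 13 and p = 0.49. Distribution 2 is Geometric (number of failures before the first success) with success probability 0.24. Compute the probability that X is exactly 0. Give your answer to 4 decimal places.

Conditional on each component, P(X = 0): 1: 0.000157911; 2: 0.24.
By total probability, P(X = 0) = 0.48·0.000157911 + 0.52·0.24 = 0.124876.

0.1249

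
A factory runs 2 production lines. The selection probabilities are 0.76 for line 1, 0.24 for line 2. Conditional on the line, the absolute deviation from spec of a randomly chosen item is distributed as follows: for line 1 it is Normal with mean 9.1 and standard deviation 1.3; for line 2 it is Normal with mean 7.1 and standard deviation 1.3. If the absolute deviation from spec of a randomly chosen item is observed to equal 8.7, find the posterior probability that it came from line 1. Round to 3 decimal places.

Likelihoods f(8.7 | ·): 1: 0.29269; 2: 0.143891.
Posterior ∝ prior × likelihood. Numerator for 1: 0.76·0.29269 = 0.222445.
Normalizing constant: 0.76·0.29269 + 0.24·0.143891 = 0.256979.
P(1 | observation) = 0.222445 / 0.256979 = 0.865616.

0.866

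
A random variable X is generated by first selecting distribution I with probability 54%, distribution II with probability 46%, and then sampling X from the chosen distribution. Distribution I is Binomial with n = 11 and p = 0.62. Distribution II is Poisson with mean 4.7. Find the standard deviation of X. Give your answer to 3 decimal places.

2.163

Per component, I: μ=6.82, E[X²]=49.104; II: μ=4.7, E[X²]=26.79.
E[X] = 0.54·6.82 + 0.46·4.7 = 5.8448.
E[X²] = 0.54·49.104 + 0.46·26.79 = 38.8396.
Var(X) = E[X²] − (E[X])² = 38.8396 − 34.1617 = 4.67787.
SD(X) = √4.67787 = 2.16284.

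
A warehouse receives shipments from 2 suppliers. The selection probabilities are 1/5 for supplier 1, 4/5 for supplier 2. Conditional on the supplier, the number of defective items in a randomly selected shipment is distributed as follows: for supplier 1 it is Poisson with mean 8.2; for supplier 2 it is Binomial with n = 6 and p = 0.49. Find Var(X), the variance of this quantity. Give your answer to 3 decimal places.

7.266

Per component, 1: μ=8.2, E[X²]=75.44; 2: μ=2.94, E[X²]=10.143.
E[X] = 0.2·8.2 + 0.8·2.94 = 3.992.
E[X²] = 0.2·75.44 + 0.8·10.143 = 23.2024.
Var(X) = E[X²] − (E[X])² = 23.2024 − 15.9361 = 7.26634.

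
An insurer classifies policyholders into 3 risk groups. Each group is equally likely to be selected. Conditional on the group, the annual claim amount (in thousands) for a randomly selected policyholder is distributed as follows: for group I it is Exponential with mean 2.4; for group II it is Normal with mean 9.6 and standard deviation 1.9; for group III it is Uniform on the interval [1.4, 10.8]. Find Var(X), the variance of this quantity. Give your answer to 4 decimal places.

Per component, I: μ=2.4, E[X²]=11.52; II: μ=9.6, E[X²]=95.77; III: μ=6.1, E[X²]=44.5733.
E[X] = 0.333333·2.4 + 0.333333·9.6 + 0.333333·6.1 = 6.03333.
E[X²] = 0.333333·11.52 + 0.333333·95.77 + 0.333333·44.5733 = 50.6211.
Var(X) = E[X²] − (E[X])² = 50.6211 − 36.4011 = 14.22.

14.2200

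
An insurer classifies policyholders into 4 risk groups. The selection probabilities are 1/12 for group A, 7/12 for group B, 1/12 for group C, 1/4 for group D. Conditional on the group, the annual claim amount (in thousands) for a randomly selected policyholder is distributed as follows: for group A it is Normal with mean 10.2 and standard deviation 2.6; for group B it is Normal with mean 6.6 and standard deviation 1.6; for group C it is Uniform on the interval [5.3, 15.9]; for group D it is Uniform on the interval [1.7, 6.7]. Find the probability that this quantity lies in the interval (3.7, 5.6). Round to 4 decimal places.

0.2348

Conditional on each group, P(3.7 < X < 5.6): A: 0.032218; B: 0.231031; C: 0.0283019; D: 0.38.
By total probability, P(3.7 < X < 5.6) = 0.0833333·0.032218 + 0.583333·0.231031 + 0.0833333·0.0283019 + 0.25·0.38 = 0.234811.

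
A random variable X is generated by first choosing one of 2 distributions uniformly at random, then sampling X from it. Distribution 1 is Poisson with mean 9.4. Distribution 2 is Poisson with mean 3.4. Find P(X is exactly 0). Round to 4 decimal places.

Conditional on each component, P(X = 0): 1: 8.27241e-05; 2: 0.0333733.
By total probability, P(X = 0) = 0.5·8.27241e-05 + 0.5·0.0333733 = 0.016728.

0.0167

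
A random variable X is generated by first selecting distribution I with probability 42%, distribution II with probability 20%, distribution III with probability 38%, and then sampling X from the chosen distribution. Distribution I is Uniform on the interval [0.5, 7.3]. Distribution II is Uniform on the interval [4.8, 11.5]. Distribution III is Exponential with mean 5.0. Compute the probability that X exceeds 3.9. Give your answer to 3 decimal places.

Conditional on each component, P(X > 3.9): I: 0.5; II: 1; III: 0.458406.
By total probability, P(X > 3.9) = 0.42·0.5 + 0.2·1 + 0.38·0.458406 = 0.584194.

0.584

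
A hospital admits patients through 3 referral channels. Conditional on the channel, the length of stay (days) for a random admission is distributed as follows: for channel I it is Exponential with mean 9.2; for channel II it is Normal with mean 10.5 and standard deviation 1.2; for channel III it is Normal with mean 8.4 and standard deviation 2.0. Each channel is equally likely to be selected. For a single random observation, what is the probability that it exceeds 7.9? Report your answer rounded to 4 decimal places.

Conditional on each channel, P(X > 7.9): I: 0.423714; II: 0.98487; III: 0.598706.
By total probability, P(X > 7.9) = 0.333333·0.423714 + 0.333333·0.98487 + 0.333333·0.598706 = 0.669097.

0.6691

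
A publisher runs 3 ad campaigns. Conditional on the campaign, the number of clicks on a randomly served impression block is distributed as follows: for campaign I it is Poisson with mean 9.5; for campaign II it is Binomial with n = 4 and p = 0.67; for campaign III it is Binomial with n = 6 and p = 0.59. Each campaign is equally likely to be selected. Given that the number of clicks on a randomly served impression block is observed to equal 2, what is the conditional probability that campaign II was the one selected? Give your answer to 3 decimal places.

Likelihoods P(X=2 | ·): I: 0.00337769; II: 0.293311; III: 0.147547.
Posterior ∝ prior × likelihood. Numerator for II: 0.333333·0.293311 = 0.0977704.
Normalizing constant: 0.333333·0.00337769 + 0.333333·0.293311 + 0.333333·0.147547 = 0.148079.
P(II | observation) = 0.0977704 / 0.148079 = 0.66026.

0.660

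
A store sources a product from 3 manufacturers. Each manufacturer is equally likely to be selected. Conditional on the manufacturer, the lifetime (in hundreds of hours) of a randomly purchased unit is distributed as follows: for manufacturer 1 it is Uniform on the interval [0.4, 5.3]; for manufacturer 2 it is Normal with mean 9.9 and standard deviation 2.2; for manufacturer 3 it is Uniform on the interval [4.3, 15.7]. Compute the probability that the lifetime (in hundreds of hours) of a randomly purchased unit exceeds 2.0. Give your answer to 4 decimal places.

Conditional on each manufacturer, P(X > 2.0): 1: 0.673469; 2: 0.999835; 3: 1.
By total probability, P(X > 2.0) = 0.333333·0.673469 + 0.333333·0.999835 + 0.333333·1 = 0.891102.

0.8911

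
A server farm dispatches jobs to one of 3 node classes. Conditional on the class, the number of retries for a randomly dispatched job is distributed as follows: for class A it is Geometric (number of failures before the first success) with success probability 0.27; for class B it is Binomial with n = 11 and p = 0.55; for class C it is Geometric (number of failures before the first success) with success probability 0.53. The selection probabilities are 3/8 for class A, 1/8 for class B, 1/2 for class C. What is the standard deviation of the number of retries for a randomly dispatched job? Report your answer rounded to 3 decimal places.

2.782

Per component, A: μ=2.7037, E[X²]=17.3237; B: μ=6.05, E[X²]=39.325; C: μ=0.886792, E[X²]=2.45959.
E[X] = 0.375·2.7037 + 0.125·6.05 + 0.5·0.886792 = 2.21354.
E[X²] = 0.375·17.3237 + 0.125·39.325 + 0.5·2.45959 = 12.6418.
Var(X) = E[X²] − (E[X])² = 12.6418 − 4.89974 = 7.74208.
SD(X) = √7.74208 = 2.78246.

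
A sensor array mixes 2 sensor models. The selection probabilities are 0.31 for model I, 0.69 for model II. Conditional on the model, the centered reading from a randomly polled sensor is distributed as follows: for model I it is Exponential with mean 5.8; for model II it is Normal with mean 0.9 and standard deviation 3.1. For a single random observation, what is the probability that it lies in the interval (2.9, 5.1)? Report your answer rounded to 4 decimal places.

Conditional on each model, P(2.9 < X < 5.1): I: 0.191462; II: 0.171677.
By total probability, P(2.9 < X < 5.1) = 0.31·0.191462 + 0.69·0.171677 = 0.17781.

0.1778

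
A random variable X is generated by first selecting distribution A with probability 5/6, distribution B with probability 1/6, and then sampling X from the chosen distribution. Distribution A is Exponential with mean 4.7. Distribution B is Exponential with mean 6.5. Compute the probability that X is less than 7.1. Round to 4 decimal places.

Conditional on each component, P(X < 7.1): A: 0.779231; B: 0.664558.
By total probability, P(X < 7.1) = 0.833333·0.779231 + 0.166667·0.664558 = 0.760119.

0.7601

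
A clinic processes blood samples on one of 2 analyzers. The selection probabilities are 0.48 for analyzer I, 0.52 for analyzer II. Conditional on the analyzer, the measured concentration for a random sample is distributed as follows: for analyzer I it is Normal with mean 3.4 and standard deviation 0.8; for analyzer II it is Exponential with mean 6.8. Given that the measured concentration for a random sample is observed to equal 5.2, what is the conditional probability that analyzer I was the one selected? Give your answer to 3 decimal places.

Likelihoods f(5.2 | ·): I: 0.0396746; II: 0.0684516.
Posterior ∝ prior × likelihood. Numerator for I: 0.48·0.0396746 = 0.0190438.
Normalizing constant: 0.48·0.0396746 + 0.52·0.0684516 = 0.0546386.
P(I | observation) = 0.0190438 / 0.0546386 = 0.348541.

0.349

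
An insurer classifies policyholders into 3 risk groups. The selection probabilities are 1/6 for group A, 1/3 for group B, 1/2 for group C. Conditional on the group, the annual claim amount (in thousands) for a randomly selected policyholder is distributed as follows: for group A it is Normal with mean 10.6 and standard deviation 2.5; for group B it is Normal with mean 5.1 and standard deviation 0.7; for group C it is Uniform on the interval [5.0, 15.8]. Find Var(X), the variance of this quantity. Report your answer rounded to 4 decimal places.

Per component, A: μ=10.6, E[X²]=118.61; B: μ=5.1, E[X²]=26.5; C: μ=10.4, E[X²]=117.88.
E[X] = 0.166667·10.6 + 0.333333·5.1 + 0.5·10.4 = 8.66667.
E[X²] = 0.166667·118.61 + 0.333333·26.5 + 0.5·117.88 = 87.5417.
Var(X) = E[X²] − (E[X])² = 87.5417 − 75.1111 = 12.4306.

12.4306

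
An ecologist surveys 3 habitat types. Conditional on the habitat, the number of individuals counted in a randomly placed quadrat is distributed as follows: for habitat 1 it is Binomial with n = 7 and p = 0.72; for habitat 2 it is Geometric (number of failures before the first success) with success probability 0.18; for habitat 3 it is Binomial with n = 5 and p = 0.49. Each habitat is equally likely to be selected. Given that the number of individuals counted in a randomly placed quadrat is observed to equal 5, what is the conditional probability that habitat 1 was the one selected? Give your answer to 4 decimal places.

0.7703

Likelihoods P(X=5 | ·): 1: 0.318565; 2: 0.0667332; 3: 0.0282475.
Posterior ∝ prior × likelihood. Numerator for 1: 0.333333·0.318565 = 0.106188.
Normalizing constant: 0.333333·0.318565 + 0.333333·0.0667332 + 0.333333·0.0282475 = 0.137849.
P(1 | observation) = 0.106188 / 0.137849 = 0.770326.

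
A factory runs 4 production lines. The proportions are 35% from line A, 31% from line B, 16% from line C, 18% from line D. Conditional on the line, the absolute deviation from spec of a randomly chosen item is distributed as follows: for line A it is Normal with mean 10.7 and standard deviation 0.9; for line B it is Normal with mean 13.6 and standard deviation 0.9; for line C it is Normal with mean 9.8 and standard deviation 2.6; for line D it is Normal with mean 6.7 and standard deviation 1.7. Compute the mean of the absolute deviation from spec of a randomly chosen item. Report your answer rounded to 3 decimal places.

10.735

Component means — A: 10.7; B: 13.6; C: 9.8; D: 6.7.
E[X] = 0.35·10.7 + 0.31·13.6 + 0.16·9.8 + 0.18·6.7 = 10.735.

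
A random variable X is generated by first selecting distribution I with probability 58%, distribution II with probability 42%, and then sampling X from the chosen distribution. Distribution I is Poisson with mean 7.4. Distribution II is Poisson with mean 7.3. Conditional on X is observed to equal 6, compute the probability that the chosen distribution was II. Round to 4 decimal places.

Likelihoods P(X=6 | ·): I: 0.139405; II: 0.141989.
Posterior ∝ prior × likelihood. Numerator for II: 0.42·0.141989 = 0.0596354.
Normalizing constant: 0.58·0.139405 + 0.42·0.141989 = 0.14049.
P(II | observation) = 0.0596354 / 0.14049 = 0.42448.

0.4245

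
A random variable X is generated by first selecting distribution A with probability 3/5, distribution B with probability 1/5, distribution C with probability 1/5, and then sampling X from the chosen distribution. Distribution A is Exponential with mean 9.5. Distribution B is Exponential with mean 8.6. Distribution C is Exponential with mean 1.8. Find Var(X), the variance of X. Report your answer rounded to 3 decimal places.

78.652

Per component, A: μ=9.5, E[X²]=180.5; B: μ=8.6, E[X²]=147.92; C: μ=1.8, E[X²]=6.48.
E[X] = 0.6·9.5 + 0.2·8.6 + 0.2·1.8 = 7.78.
E[X²] = 0.6·180.5 + 0.2·147.92 + 0.2·6.48 = 139.18.
Var(X) = E[X²] − (E[X])² = 139.18 − 60.5284 = 78.6516.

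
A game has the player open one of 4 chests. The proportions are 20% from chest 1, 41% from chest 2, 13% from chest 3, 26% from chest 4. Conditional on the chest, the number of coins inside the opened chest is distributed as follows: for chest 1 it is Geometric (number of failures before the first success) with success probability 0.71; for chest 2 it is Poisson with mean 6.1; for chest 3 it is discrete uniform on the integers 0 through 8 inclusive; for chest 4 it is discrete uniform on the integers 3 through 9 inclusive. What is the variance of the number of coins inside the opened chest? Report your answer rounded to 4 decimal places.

9.5115

Per component, 1: μ=0.408451, E[X²]=0.742115; 2: μ=6.1, E[X²]=43.31; 3: μ=4, E[X²]=22.6667; 4: μ=6, E[X²]=40.
E[X] = 0.2·0.408451 + 0.41·6.1 + 0.13·4 + 0.26·6 = 4.66269.
E[X²] = 0.2·0.742115 + 0.41·43.31 + 0.13·22.6667 + 0.26·40 = 31.2522.
Var(X) = E[X²] − (E[X])² = 31.2522 − 21.7407 = 9.51151.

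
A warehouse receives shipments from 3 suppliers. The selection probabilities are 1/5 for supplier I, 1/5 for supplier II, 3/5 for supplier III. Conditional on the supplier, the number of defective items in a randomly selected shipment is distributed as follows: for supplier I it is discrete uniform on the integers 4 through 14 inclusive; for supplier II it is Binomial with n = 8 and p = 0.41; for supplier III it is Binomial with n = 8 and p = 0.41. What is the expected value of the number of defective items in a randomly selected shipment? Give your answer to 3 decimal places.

Component means — I: 9; II: 3.28; III: 3.28.
E[X] = 0.2·9 + 0.2·3.28 + 0.6·3.28 = 4.424.

4.424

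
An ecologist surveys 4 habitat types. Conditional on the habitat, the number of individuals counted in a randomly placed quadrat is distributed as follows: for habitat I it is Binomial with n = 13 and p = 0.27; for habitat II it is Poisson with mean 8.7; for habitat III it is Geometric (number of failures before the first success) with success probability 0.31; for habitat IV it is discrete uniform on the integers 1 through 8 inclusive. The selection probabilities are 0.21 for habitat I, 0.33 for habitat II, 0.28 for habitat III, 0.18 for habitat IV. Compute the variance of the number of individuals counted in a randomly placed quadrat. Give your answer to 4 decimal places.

13.5466

Per component, I: μ=3.51, E[X²]=14.8824; II: μ=8.7, E[X²]=84.39; III: μ=2.22581, E[X²]=12.1342; IV: μ=4.5, E[X²]=25.5.
E[X] = 0.21·3.51 + 0.33·8.7 + 0.28·2.22581 + 0.18·4.5 = 5.04133.
E[X²] = 0.21·14.8824 + 0.33·84.39 + 0.28·12.1342 + 0.18·25.5 = 38.9616.
Var(X) = E[X²] − (E[X])² = 38.9616 − 25.415 = 13.5466.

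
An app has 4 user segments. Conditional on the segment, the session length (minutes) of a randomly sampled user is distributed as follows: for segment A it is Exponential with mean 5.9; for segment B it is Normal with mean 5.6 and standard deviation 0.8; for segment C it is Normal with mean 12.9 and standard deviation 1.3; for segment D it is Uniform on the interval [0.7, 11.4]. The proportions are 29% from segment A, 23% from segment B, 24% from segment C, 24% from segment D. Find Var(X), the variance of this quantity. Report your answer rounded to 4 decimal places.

Per component, A: μ=5.9, E[X²]=69.62; B: μ=5.6, E[X²]=32; C: μ=12.9, E[X²]=168.1; D: μ=6.05, E[X²]=46.1433.
E[X] = 0.29·5.9 + 0.23·5.6 + 0.24·12.9 + 0.24·6.05 = 7.547.
E[X²] = 0.29·69.62 + 0.23·32 + 0.24·168.1 + 0.24·46.1433 = 78.9682.
Var(X) = E[X²] − (E[X])² = 78.9682 − 56.9572 = 22.011.

22.0110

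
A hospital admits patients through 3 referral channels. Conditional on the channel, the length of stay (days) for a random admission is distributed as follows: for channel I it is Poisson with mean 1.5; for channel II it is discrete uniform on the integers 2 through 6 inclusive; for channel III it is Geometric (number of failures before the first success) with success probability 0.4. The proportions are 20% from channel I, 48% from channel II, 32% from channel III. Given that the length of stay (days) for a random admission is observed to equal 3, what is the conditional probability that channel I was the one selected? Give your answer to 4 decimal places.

0.1688

Likelihoods P(X=3 | ·): I: 0.125511; II: 0.2; III: 0.0864.
Posterior ∝ prior × likelihood. Numerator for I: 0.2·0.125511 = 0.0251021.
Normalizing constant: 0.2·0.125511 + 0.48·0.2 + 0.32·0.0864 = 0.14875.
P(I | observation) = 0.0251021 / 0.14875 = 0.168754.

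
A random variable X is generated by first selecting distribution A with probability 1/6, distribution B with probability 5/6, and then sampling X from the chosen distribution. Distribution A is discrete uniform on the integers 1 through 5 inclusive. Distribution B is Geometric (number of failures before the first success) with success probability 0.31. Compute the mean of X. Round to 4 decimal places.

Component means — A: 3; B: 2.22581.
E[X] = 0.166667·3 + 0.833333·2.22581 = 2.35484.

2.3548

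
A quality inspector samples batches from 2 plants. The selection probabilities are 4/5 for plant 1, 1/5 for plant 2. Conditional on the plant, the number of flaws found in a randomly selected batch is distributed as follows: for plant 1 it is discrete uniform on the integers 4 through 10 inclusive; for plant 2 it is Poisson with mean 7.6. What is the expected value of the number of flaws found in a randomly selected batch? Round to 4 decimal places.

Component means — 1: 7; 2: 7.6.
E[X] = 0.8·7 + 0.2·7.6 = 7.12.

7.1200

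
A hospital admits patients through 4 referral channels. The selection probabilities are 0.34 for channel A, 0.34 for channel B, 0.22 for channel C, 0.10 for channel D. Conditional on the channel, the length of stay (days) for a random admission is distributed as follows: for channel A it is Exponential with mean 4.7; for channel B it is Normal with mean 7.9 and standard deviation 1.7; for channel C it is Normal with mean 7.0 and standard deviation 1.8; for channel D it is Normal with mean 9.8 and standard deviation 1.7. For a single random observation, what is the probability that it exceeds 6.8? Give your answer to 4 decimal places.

0.5479

Conditional on each channel, P(X > 6.8): A: 0.23532; B: 0.741203; C: 0.544236; D: 0.961193.
By total probability, P(X > 6.8) = 0.34·0.23532 + 0.34·0.741203 + 0.22·0.544236 + 0.1·0.961193 = 0.547869.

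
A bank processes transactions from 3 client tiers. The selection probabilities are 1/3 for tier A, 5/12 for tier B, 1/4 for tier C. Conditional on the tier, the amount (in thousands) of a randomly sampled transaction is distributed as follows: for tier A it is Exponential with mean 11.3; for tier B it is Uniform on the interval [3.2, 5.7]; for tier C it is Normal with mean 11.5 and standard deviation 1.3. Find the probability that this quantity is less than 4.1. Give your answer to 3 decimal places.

0.251

Conditional on each tier, P(X < 4.1): A: 0.304297; B: 0.36; C: 6.26669e-09.
By total probability, P(X < 4.1) = 0.333333·0.304297 + 0.416667·0.36 + 0.25·6.26669e-09 = 0.251432.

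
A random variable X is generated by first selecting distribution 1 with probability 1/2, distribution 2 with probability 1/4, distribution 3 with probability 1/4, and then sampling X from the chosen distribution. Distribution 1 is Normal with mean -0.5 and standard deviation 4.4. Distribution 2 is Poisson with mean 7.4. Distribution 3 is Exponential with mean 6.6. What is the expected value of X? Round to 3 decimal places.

3.250

Component means — 1: -0.5; 2: 7.4; 3: 6.6.
E[X] = 0.5·-0.5 + 0.25·7.4 + 0.25·6.6 = 3.25.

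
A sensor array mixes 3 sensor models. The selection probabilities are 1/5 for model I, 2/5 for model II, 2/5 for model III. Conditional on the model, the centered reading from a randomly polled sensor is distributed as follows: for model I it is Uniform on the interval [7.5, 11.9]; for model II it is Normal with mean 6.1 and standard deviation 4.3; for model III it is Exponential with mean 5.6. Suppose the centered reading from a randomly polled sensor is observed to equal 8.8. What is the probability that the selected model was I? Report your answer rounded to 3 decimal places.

Likelihoods f(8.8 | ·): I: 0.227273; II: 0.0761777; III: 0.0370979.
Posterior ∝ prior × likelihood. Numerator for I: 0.2·0.227273 = 0.0454545.
Normalizing constant: 0.2·0.227273 + 0.4·0.0761777 + 0.4·0.0370979 = 0.0907648.
P(I | observation) = 0.0454545 / 0.0907648 = 0.500795.

0.501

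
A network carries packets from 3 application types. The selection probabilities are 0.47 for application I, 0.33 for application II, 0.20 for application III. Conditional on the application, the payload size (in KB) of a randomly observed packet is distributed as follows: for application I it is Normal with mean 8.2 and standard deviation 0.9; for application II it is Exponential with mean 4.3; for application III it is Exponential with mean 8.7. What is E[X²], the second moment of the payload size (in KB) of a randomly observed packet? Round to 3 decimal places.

74.463

For each component E[X²] = Var + (mean)², giving I: 68.05; II: 36.98; III: 151.38.
Overall E[X²] = 0.47·68.05 + 0.33·36.98 + 0.2·151.38 = 74.4629.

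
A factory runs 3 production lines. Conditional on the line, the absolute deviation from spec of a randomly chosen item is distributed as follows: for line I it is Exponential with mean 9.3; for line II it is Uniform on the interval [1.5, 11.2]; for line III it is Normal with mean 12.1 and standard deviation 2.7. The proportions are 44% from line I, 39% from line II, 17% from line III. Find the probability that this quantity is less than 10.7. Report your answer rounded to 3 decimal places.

Conditional on each line, P(X < 10.7): I: 0.683533; II: 0.948454; III: 0.302048.
By total probability, P(X < 10.7) = 0.44·0.683533 + 0.39·0.948454 + 0.17·0.302048 = 0.722.

0.722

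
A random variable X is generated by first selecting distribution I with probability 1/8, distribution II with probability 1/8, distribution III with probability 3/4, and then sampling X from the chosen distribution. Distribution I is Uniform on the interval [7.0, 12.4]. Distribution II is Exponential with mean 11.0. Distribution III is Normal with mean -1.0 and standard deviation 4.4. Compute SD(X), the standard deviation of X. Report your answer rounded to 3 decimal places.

7.363

Per component, I: μ=9.7, E[X²]=96.52; II: μ=11, E[X²]=242; III: μ=-1, E[X²]=20.36.
E[X] = 0.125·9.7 + 0.125·11 + 0.75·-1 = 1.8375.
E[X²] = 0.125·96.52 + 0.125·242 + 0.75·20.36 = 57.585.
Var(X) = E[X²] − (E[X])² = 57.585 − 3.37641 = 54.2086.
SD(X) = √54.2086 = 7.36265.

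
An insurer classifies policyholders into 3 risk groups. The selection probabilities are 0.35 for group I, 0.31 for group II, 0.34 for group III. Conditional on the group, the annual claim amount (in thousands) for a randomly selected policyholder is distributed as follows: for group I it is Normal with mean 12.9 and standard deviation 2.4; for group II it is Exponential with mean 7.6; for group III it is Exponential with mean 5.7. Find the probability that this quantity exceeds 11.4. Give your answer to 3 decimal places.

0.372

Conditional on each group, P(X > 11.4): I: 0.734014; II: 0.22313; III: 0.135335.
By total probability, P(X > 11.4) = 0.35·0.734014 + 0.31·0.22313 + 0.34·0.135335 = 0.372089.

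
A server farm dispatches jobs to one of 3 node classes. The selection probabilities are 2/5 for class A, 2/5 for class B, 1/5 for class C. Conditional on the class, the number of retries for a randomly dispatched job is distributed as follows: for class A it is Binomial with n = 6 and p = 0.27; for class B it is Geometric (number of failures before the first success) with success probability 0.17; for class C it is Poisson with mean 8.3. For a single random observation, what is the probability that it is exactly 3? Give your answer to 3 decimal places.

Conditional on each class, P(X = 3): A: 0.15314; B: 0.0972038; C: 0.0236831.
By total probability, P(X = 3) = 0.4·0.15314 + 0.4·0.0972038 + 0.2·0.0236831 = 0.104874.

0.105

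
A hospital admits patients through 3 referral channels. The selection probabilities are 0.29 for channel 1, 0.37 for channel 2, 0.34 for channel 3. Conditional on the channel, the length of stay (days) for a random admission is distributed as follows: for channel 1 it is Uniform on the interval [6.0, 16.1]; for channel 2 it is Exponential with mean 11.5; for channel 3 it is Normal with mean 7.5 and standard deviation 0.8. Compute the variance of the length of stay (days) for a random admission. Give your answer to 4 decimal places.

54.8925

Per component, 1: μ=11.05, E[X²]=130.603; 2: μ=11.5, E[X²]=264.5; 3: μ=7.5, E[X²]=56.89.
E[X] = 0.29·11.05 + 0.37·11.5 + 0.34·7.5 = 10.0095.
E[X²] = 0.29·130.603 + 0.37·264.5 + 0.34·56.89 = 155.083.
Var(X) = E[X²] − (E[X])² = 155.083 − 100.19 = 54.8925.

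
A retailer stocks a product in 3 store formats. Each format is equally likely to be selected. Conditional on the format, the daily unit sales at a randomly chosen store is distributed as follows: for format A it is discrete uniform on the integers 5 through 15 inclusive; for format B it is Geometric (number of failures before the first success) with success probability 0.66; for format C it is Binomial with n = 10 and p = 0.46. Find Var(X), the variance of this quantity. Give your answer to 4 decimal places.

Per component, A: μ=10, E[X²]=110; B: μ=0.515152, E[X²]=1.04591; C: μ=4.6, E[X²]=23.644.
E[X] = 0.333333·10 + 0.333333·0.515152 + 0.333333·4.6 = 5.03838.
E[X²] = 0.333333·110 + 0.333333·1.04591 + 0.333333·23.644 = 44.8966.
Var(X) = E[X²] − (E[X])² = 44.8966 − 25.3853 = 19.5113.

19.5113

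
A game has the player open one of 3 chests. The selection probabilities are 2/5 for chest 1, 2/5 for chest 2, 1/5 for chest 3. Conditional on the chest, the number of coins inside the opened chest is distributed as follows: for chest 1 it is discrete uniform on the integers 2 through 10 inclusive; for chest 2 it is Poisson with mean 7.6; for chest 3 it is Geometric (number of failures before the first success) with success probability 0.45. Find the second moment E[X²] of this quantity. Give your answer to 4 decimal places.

44.0526

For each component E[X²] = Var + (mean)², giving 1: 42.6667; 2: 65.36; 3: 4.20988.
Overall E[X²] = 0.4·42.6667 + 0.4·65.36 + 0.2·4.20988 = 44.0526.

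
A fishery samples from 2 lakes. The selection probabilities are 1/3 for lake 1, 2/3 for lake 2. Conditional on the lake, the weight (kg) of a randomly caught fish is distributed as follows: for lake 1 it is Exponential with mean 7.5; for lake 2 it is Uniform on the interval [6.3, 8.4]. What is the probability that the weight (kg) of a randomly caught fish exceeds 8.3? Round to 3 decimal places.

0.142

Conditional on each lake, P(X > 8.3): 1: 0.330659; 2: 0.047619.
By total probability, P(X > 8.3) = 0.333333·0.330659 + 0.666667·0.047619 = 0.141966.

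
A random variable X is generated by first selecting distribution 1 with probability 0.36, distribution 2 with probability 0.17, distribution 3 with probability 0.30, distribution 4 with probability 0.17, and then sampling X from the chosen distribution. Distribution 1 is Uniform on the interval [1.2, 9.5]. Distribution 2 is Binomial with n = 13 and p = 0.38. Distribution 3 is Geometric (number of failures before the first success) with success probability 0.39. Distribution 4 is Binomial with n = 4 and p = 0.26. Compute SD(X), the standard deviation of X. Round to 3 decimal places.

2.766

Per component, 1: μ=5.35, E[X²]=34.3633; 2: μ=4.94, E[X²]=27.4664; 3: μ=1.5641, E[X²]=6.45694; 4: μ=1.04, E[X²]=1.8512.
E[X] = 0.36·5.35 + 0.17·4.94 + 0.3·1.5641 + 0.17·1.04 = 3.41183.
E[X²] = 0.36·34.3633 + 0.17·27.4664 + 0.3·6.45694 + 0.17·1.8512 = 19.2919.
Var(X) = E[X²] − (E[X])² = 19.2919 − 11.6406 = 7.65128.
SD(X) = √7.65128 = 2.7661.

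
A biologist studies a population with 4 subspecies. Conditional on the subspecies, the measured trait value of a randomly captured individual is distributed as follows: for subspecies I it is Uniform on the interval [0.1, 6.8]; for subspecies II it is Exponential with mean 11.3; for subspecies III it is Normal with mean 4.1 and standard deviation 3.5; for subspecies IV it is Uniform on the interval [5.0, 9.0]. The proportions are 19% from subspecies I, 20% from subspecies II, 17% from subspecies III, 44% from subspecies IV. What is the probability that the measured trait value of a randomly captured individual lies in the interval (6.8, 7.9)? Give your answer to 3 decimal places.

Conditional on each subspecies, P(6.8 < X < 7.9): I: 0; II: 0.0508162; III: 0.0814238; IV: 0.275.
By total probability, P(6.8 < X < 7.9) = 0.19·0 + 0.2·0.0508162 + 0.17·0.0814238 + 0.44·0.275 = 0.145005.

0.145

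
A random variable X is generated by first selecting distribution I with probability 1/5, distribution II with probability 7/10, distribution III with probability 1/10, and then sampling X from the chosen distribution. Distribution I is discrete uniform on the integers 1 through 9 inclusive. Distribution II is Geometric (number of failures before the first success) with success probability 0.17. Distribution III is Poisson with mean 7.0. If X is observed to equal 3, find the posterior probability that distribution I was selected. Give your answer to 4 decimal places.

0.2327

Likelihoods P(X=3 | ·): I: 0.111111; II: 0.0972038; III: 0.0521293.
Posterior ∝ prior × likelihood. Numerator for I: 0.2·0.111111 = 0.0222222.
Normalizing constant: 0.2·0.111111 + 0.7·0.0972038 + 0.1·0.0521293 = 0.0954778.
P(I | observation) = 0.0222222 / 0.0954778 = 0.232748.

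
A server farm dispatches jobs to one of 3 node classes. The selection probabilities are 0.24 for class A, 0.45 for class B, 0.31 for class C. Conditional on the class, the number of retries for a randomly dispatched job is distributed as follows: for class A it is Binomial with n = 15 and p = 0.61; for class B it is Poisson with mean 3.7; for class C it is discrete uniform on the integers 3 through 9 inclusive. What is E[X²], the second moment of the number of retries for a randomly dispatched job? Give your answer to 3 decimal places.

For each component E[X²] = Var + (mean)², giving A: 87.291; B: 17.39; C: 40.
Overall E[X²] = 0.24·87.291 + 0.45·17.39 + 0.31·40 = 41.1753.

41.175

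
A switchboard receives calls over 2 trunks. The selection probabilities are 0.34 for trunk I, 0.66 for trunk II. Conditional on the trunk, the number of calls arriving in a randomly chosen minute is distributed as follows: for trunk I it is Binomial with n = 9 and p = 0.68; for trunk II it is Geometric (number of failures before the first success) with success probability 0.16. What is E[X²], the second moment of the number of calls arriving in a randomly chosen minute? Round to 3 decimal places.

For each component E[X²] = Var + (mean)², giving I: 39.4128; II: 60.375.
Overall E[X²] = 0.34·39.4128 + 0.66·60.375 = 53.2479.

53.248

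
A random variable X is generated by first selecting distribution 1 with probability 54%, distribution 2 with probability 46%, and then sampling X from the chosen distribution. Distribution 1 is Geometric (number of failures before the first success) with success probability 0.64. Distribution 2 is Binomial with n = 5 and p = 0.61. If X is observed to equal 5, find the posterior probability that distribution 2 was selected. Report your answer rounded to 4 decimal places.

0.9490

Likelihoods P(X=5 | ·): 1: 0.00386984; 2: 0.0844596.
Posterior ∝ prior × likelihood. Numerator for 2: 0.46·0.0844596 = 0.0388514.
Normalizing constant: 0.54·0.00386984 + 0.46·0.0844596 = 0.0409411.
P(2 | observation) = 0.0388514 / 0.0409411 = 0.948958.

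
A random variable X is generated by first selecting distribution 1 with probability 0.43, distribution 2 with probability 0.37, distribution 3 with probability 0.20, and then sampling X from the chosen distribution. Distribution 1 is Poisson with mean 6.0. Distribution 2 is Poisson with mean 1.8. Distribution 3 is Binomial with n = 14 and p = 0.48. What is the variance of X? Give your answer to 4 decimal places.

Per component, 1: μ=6, E[X²]=42; 2: μ=1.8, E[X²]=5.04; 3: μ=6.72, E[X²]=48.6528.
E[X] = 0.43·6 + 0.37·1.8 + 0.2·6.72 = 4.59.
E[X²] = 0.43·42 + 0.37·5.04 + 0.2·48.6528 = 29.6554.
Var(X) = E[X²] − (E[X])² = 29.6554 − 21.0681 = 8.58726.

8.5873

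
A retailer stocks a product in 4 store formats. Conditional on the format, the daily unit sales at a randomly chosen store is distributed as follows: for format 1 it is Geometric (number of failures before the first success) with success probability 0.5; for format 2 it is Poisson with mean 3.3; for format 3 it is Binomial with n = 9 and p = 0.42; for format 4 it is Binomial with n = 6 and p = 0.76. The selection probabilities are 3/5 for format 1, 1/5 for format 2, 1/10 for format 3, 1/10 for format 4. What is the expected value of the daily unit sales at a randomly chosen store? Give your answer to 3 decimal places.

2.094

Component means — 1: 1; 2: 3.3; 3: 3.78; 4: 4.56.
E[X] = 0.6·1 + 0.2·3.3 + 0.1·3.78 + 0.1·4.56 = 2.094.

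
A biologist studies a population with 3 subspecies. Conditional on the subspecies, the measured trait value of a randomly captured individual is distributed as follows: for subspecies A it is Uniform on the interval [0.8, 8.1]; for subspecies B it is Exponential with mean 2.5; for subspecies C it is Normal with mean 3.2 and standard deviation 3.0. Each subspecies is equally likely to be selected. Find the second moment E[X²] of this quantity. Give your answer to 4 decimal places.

For each component E[X²] = Var + (mean)², giving A: 24.2433; B: 12.5; C: 19.24.
Overall E[X²] = 0.333333·24.2433 + 0.333333·12.5 + 0.333333·19.24 = 18.6611.

18.6611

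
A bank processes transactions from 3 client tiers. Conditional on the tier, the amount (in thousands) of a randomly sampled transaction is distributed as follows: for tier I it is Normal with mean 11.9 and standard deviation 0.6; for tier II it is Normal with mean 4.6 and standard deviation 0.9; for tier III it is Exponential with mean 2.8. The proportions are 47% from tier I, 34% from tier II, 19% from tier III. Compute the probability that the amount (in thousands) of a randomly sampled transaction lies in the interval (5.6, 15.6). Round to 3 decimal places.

Conditional on each tier, P(5.6 < X < 15.6): I: 1; II: 0.13326; III: 0.13153.
By total probability, P(5.6 < X < 15.6) = 0.47·1 + 0.34·0.13326 + 0.19·0.13153 = 0.540299.

0.540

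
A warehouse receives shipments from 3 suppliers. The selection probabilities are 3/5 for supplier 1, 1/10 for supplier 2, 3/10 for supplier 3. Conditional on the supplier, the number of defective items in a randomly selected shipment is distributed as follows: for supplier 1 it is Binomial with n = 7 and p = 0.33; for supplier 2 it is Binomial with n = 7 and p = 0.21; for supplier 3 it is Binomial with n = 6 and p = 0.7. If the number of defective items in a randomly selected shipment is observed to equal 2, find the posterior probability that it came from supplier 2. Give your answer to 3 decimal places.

Likelihoods P(X=2 | ·): 1: 0.30876; 2: 0.284966; 3: 0.059535.
Posterior ∝ prior × likelihood. Numerator for 2: 0.1·0.284966 = 0.0284966.
Normalizing constant: 0.6·0.30876 + 0.1·0.284966 + 0.3·0.059535 = 0.231613.
P(2 | observation) = 0.0284966 / 0.231613 = 0.123035.

0.123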